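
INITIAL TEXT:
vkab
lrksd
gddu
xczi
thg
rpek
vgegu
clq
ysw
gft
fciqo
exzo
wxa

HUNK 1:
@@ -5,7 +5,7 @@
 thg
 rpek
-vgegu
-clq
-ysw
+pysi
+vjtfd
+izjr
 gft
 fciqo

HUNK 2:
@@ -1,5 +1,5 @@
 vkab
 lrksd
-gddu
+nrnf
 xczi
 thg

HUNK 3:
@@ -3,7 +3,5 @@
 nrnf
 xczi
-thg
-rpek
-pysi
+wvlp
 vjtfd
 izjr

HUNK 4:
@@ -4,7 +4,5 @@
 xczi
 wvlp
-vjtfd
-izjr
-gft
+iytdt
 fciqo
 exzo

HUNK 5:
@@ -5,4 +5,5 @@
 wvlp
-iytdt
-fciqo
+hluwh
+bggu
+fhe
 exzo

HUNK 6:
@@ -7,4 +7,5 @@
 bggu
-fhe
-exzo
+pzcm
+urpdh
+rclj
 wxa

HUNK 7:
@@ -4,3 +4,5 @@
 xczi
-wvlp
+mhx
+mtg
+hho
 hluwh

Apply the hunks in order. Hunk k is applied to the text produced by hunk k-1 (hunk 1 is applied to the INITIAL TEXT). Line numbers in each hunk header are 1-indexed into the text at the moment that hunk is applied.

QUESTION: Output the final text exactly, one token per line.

Answer: vkab
lrksd
nrnf
xczi
mhx
mtg
hho
hluwh
bggu
pzcm
urpdh
rclj
wxa

Derivation:
Hunk 1: at line 5 remove [vgegu,clq,ysw] add [pysi,vjtfd,izjr] -> 13 lines: vkab lrksd gddu xczi thg rpek pysi vjtfd izjr gft fciqo exzo wxa
Hunk 2: at line 1 remove [gddu] add [nrnf] -> 13 lines: vkab lrksd nrnf xczi thg rpek pysi vjtfd izjr gft fciqo exzo wxa
Hunk 3: at line 3 remove [thg,rpek,pysi] add [wvlp] -> 11 lines: vkab lrksd nrnf xczi wvlp vjtfd izjr gft fciqo exzo wxa
Hunk 4: at line 4 remove [vjtfd,izjr,gft] add [iytdt] -> 9 lines: vkab lrksd nrnf xczi wvlp iytdt fciqo exzo wxa
Hunk 5: at line 5 remove [iytdt,fciqo] add [hluwh,bggu,fhe] -> 10 lines: vkab lrksd nrnf xczi wvlp hluwh bggu fhe exzo wxa
Hunk 6: at line 7 remove [fhe,exzo] add [pzcm,urpdh,rclj] -> 11 lines: vkab lrksd nrnf xczi wvlp hluwh bggu pzcm urpdh rclj wxa
Hunk 7: at line 4 remove [wvlp] add [mhx,mtg,hho] -> 13 lines: vkab lrksd nrnf xczi mhx mtg hho hluwh bggu pzcm urpdh rclj wxa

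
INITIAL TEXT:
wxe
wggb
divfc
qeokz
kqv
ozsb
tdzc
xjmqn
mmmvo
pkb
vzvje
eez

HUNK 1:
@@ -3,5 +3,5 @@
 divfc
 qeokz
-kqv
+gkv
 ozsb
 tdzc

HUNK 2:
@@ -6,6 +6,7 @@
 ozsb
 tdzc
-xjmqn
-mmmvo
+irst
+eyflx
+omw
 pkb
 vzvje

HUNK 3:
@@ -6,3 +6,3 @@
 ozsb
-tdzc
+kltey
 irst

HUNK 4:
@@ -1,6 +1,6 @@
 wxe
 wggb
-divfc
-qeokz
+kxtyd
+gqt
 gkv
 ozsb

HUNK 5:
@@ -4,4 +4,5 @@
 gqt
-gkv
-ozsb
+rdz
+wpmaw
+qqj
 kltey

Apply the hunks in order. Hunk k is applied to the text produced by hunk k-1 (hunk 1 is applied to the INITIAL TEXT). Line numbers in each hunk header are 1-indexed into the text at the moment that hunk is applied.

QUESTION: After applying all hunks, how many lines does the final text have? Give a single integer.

Answer: 14

Derivation:
Hunk 1: at line 3 remove [kqv] add [gkv] -> 12 lines: wxe wggb divfc qeokz gkv ozsb tdzc xjmqn mmmvo pkb vzvje eez
Hunk 2: at line 6 remove [xjmqn,mmmvo] add [irst,eyflx,omw] -> 13 lines: wxe wggb divfc qeokz gkv ozsb tdzc irst eyflx omw pkb vzvje eez
Hunk 3: at line 6 remove [tdzc] add [kltey] -> 13 lines: wxe wggb divfc qeokz gkv ozsb kltey irst eyflx omw pkb vzvje eez
Hunk 4: at line 1 remove [divfc,qeokz] add [kxtyd,gqt] -> 13 lines: wxe wggb kxtyd gqt gkv ozsb kltey irst eyflx omw pkb vzvje eez
Hunk 5: at line 4 remove [gkv,ozsb] add [rdz,wpmaw,qqj] -> 14 lines: wxe wggb kxtyd gqt rdz wpmaw qqj kltey irst eyflx omw pkb vzvje eez
Final line count: 14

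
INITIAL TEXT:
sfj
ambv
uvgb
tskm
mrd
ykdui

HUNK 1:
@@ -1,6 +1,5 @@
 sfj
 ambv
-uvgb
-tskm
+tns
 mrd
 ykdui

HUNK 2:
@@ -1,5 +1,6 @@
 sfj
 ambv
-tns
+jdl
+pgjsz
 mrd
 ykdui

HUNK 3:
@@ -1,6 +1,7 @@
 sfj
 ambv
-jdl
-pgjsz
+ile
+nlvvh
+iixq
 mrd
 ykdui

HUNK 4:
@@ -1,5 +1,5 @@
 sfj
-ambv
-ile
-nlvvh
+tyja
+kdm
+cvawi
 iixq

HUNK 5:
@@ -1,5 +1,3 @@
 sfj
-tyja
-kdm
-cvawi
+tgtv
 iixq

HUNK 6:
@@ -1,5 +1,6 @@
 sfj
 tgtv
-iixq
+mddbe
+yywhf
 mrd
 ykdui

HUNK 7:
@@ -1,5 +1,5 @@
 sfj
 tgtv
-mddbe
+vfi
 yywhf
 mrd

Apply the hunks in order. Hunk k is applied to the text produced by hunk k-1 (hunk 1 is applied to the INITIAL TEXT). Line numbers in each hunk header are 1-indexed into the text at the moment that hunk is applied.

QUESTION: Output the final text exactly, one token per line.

Answer: sfj
tgtv
vfi
yywhf
mrd
ykdui

Derivation:
Hunk 1: at line 1 remove [uvgb,tskm] add [tns] -> 5 lines: sfj ambv tns mrd ykdui
Hunk 2: at line 1 remove [tns] add [jdl,pgjsz] -> 6 lines: sfj ambv jdl pgjsz mrd ykdui
Hunk 3: at line 1 remove [jdl,pgjsz] add [ile,nlvvh,iixq] -> 7 lines: sfj ambv ile nlvvh iixq mrd ykdui
Hunk 4: at line 1 remove [ambv,ile,nlvvh] add [tyja,kdm,cvawi] -> 7 lines: sfj tyja kdm cvawi iixq mrd ykdui
Hunk 5: at line 1 remove [tyja,kdm,cvawi] add [tgtv] -> 5 lines: sfj tgtv iixq mrd ykdui
Hunk 6: at line 1 remove [iixq] add [mddbe,yywhf] -> 6 lines: sfj tgtv mddbe yywhf mrd ykdui
Hunk 7: at line 1 remove [mddbe] add [vfi] -> 6 lines: sfj tgtv vfi yywhf mrd ykdui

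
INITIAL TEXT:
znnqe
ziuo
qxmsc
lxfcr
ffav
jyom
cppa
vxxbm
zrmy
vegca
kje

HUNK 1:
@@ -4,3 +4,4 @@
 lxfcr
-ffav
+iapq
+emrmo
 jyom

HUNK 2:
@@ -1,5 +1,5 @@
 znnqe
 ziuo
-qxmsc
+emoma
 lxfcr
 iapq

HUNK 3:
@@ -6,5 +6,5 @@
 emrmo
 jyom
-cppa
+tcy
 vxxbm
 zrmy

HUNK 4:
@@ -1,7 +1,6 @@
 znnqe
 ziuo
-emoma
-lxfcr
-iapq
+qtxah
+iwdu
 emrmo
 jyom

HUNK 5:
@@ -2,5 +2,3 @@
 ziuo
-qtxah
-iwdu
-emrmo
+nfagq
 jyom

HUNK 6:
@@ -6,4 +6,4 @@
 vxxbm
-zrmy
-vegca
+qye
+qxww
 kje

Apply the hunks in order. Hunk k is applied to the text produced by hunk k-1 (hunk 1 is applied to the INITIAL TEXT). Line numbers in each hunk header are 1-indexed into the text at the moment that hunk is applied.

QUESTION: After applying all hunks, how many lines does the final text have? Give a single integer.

Answer: 9

Derivation:
Hunk 1: at line 4 remove [ffav] add [iapq,emrmo] -> 12 lines: znnqe ziuo qxmsc lxfcr iapq emrmo jyom cppa vxxbm zrmy vegca kje
Hunk 2: at line 1 remove [qxmsc] add [emoma] -> 12 lines: znnqe ziuo emoma lxfcr iapq emrmo jyom cppa vxxbm zrmy vegca kje
Hunk 3: at line 6 remove [cppa] add [tcy] -> 12 lines: znnqe ziuo emoma lxfcr iapq emrmo jyom tcy vxxbm zrmy vegca kje
Hunk 4: at line 1 remove [emoma,lxfcr,iapq] add [qtxah,iwdu] -> 11 lines: znnqe ziuo qtxah iwdu emrmo jyom tcy vxxbm zrmy vegca kje
Hunk 5: at line 2 remove [qtxah,iwdu,emrmo] add [nfagq] -> 9 lines: znnqe ziuo nfagq jyom tcy vxxbm zrmy vegca kje
Hunk 6: at line 6 remove [zrmy,vegca] add [qye,qxww] -> 9 lines: znnqe ziuo nfagq jyom tcy vxxbm qye qxww kje
Final line count: 9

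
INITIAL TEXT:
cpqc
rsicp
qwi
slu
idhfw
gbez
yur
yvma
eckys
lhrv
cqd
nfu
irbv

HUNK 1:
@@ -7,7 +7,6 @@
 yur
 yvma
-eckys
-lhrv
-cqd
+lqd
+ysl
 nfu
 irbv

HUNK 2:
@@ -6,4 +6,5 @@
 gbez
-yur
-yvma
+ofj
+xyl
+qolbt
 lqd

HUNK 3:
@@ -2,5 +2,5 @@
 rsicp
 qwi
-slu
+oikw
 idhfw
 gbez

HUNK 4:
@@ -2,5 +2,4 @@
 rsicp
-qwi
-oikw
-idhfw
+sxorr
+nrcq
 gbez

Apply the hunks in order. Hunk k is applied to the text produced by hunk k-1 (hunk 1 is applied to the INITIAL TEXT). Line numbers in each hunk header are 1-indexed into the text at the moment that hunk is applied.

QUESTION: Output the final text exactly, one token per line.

Hunk 1: at line 7 remove [eckys,lhrv,cqd] add [lqd,ysl] -> 12 lines: cpqc rsicp qwi slu idhfw gbez yur yvma lqd ysl nfu irbv
Hunk 2: at line 6 remove [yur,yvma] add [ofj,xyl,qolbt] -> 13 lines: cpqc rsicp qwi slu idhfw gbez ofj xyl qolbt lqd ysl nfu irbv
Hunk 3: at line 2 remove [slu] add [oikw] -> 13 lines: cpqc rsicp qwi oikw idhfw gbez ofj xyl qolbt lqd ysl nfu irbv
Hunk 4: at line 2 remove [qwi,oikw,idhfw] add [sxorr,nrcq] -> 12 lines: cpqc rsicp sxorr nrcq gbez ofj xyl qolbt lqd ysl nfu irbv

Answer: cpqc
rsicp
sxorr
nrcq
gbez
ofj
xyl
qolbt
lqd
ysl
nfu
irbv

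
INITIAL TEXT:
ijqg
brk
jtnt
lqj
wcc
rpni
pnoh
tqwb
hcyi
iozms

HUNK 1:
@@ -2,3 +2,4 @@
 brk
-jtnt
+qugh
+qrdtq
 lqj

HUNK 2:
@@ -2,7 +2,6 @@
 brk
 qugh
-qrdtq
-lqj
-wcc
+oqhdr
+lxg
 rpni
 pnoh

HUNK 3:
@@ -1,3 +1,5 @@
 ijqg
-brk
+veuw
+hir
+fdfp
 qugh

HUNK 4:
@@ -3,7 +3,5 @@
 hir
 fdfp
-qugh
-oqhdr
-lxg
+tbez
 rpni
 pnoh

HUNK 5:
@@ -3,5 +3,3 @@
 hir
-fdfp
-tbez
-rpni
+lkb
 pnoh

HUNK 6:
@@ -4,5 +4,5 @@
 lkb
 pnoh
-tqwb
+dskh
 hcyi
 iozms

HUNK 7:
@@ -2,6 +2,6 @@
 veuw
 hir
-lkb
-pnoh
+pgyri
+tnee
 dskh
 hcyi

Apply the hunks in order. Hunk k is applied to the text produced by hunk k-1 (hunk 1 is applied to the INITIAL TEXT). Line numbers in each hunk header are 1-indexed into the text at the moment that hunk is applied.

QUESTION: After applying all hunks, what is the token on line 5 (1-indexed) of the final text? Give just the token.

Hunk 1: at line 2 remove [jtnt] add [qugh,qrdtq] -> 11 lines: ijqg brk qugh qrdtq lqj wcc rpni pnoh tqwb hcyi iozms
Hunk 2: at line 2 remove [qrdtq,lqj,wcc] add [oqhdr,lxg] -> 10 lines: ijqg brk qugh oqhdr lxg rpni pnoh tqwb hcyi iozms
Hunk 3: at line 1 remove [brk] add [veuw,hir,fdfp] -> 12 lines: ijqg veuw hir fdfp qugh oqhdr lxg rpni pnoh tqwb hcyi iozms
Hunk 4: at line 3 remove [qugh,oqhdr,lxg] add [tbez] -> 10 lines: ijqg veuw hir fdfp tbez rpni pnoh tqwb hcyi iozms
Hunk 5: at line 3 remove [fdfp,tbez,rpni] add [lkb] -> 8 lines: ijqg veuw hir lkb pnoh tqwb hcyi iozms
Hunk 6: at line 4 remove [tqwb] add [dskh] -> 8 lines: ijqg veuw hir lkb pnoh dskh hcyi iozms
Hunk 7: at line 2 remove [lkb,pnoh] add [pgyri,tnee] -> 8 lines: ijqg veuw hir pgyri tnee dskh hcyi iozms
Final line 5: tnee

Answer: tnee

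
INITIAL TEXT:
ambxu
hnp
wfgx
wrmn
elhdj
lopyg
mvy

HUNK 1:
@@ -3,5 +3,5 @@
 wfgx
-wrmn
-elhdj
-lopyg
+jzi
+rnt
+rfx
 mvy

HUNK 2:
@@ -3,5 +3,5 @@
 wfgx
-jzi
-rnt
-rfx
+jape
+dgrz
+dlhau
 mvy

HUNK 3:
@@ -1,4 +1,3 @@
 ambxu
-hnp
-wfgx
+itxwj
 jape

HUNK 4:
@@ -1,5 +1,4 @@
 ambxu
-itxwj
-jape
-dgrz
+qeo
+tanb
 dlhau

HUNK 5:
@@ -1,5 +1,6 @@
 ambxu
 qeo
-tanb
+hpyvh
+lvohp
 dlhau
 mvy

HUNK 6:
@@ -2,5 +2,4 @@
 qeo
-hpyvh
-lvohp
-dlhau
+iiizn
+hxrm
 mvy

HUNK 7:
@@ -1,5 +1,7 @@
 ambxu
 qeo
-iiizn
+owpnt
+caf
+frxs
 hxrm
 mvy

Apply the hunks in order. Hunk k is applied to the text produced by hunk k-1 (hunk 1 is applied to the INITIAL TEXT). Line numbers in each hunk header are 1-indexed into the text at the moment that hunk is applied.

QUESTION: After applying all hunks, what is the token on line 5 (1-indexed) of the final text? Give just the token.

Answer: frxs

Derivation:
Hunk 1: at line 3 remove [wrmn,elhdj,lopyg] add [jzi,rnt,rfx] -> 7 lines: ambxu hnp wfgx jzi rnt rfx mvy
Hunk 2: at line 3 remove [jzi,rnt,rfx] add [jape,dgrz,dlhau] -> 7 lines: ambxu hnp wfgx jape dgrz dlhau mvy
Hunk 3: at line 1 remove [hnp,wfgx] add [itxwj] -> 6 lines: ambxu itxwj jape dgrz dlhau mvy
Hunk 4: at line 1 remove [itxwj,jape,dgrz] add [qeo,tanb] -> 5 lines: ambxu qeo tanb dlhau mvy
Hunk 5: at line 1 remove [tanb] add [hpyvh,lvohp] -> 6 lines: ambxu qeo hpyvh lvohp dlhau mvy
Hunk 6: at line 2 remove [hpyvh,lvohp,dlhau] add [iiizn,hxrm] -> 5 lines: ambxu qeo iiizn hxrm mvy
Hunk 7: at line 1 remove [iiizn] add [owpnt,caf,frxs] -> 7 lines: ambxu qeo owpnt caf frxs hxrm mvy
Final line 5: frxs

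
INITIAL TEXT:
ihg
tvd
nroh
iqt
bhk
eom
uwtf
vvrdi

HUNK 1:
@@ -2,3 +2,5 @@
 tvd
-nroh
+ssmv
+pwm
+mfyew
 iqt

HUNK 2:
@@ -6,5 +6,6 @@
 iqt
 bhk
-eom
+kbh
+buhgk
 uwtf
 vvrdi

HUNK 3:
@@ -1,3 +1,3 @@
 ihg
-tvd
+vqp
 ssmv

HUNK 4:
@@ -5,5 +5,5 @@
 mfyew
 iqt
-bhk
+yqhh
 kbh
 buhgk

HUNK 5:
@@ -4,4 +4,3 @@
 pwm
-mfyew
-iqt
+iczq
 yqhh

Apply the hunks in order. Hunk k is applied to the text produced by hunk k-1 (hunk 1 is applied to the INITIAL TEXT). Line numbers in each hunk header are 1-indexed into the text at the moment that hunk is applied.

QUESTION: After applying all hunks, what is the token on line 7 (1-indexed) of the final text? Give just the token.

Answer: kbh

Derivation:
Hunk 1: at line 2 remove [nroh] add [ssmv,pwm,mfyew] -> 10 lines: ihg tvd ssmv pwm mfyew iqt bhk eom uwtf vvrdi
Hunk 2: at line 6 remove [eom] add [kbh,buhgk] -> 11 lines: ihg tvd ssmv pwm mfyew iqt bhk kbh buhgk uwtf vvrdi
Hunk 3: at line 1 remove [tvd] add [vqp] -> 11 lines: ihg vqp ssmv pwm mfyew iqt bhk kbh buhgk uwtf vvrdi
Hunk 4: at line 5 remove [bhk] add [yqhh] -> 11 lines: ihg vqp ssmv pwm mfyew iqt yqhh kbh buhgk uwtf vvrdi
Hunk 5: at line 4 remove [mfyew,iqt] add [iczq] -> 10 lines: ihg vqp ssmv pwm iczq yqhh kbh buhgk uwtf vvrdi
Final line 7: kbh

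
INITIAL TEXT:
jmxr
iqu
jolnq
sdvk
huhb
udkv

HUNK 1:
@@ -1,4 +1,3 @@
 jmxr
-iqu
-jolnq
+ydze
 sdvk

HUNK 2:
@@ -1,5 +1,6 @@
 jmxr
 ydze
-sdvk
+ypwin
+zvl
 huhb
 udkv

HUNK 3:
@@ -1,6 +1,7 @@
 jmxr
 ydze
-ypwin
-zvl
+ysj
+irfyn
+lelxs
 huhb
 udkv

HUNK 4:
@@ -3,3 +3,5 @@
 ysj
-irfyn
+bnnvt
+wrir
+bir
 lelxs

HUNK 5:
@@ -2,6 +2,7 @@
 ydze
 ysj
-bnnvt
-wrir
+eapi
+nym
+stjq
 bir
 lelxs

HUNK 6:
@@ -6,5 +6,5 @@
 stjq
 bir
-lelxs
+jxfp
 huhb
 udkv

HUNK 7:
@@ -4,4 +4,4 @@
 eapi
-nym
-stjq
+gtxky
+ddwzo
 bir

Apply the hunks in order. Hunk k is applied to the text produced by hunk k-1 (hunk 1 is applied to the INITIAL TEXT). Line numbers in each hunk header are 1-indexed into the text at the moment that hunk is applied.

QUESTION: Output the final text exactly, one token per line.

Hunk 1: at line 1 remove [iqu,jolnq] add [ydze] -> 5 lines: jmxr ydze sdvk huhb udkv
Hunk 2: at line 1 remove [sdvk] add [ypwin,zvl] -> 6 lines: jmxr ydze ypwin zvl huhb udkv
Hunk 3: at line 1 remove [ypwin,zvl] add [ysj,irfyn,lelxs] -> 7 lines: jmxr ydze ysj irfyn lelxs huhb udkv
Hunk 4: at line 3 remove [irfyn] add [bnnvt,wrir,bir] -> 9 lines: jmxr ydze ysj bnnvt wrir bir lelxs huhb udkv
Hunk 5: at line 2 remove [bnnvt,wrir] add [eapi,nym,stjq] -> 10 lines: jmxr ydze ysj eapi nym stjq bir lelxs huhb udkv
Hunk 6: at line 6 remove [lelxs] add [jxfp] -> 10 lines: jmxr ydze ysj eapi nym stjq bir jxfp huhb udkv
Hunk 7: at line 4 remove [nym,stjq] add [gtxky,ddwzo] -> 10 lines: jmxr ydze ysj eapi gtxky ddwzo bir jxfp huhb udkv

Answer: jmxr
ydze
ysj
eapi
gtxky
ddwzo
bir
jxfp
huhb
udkv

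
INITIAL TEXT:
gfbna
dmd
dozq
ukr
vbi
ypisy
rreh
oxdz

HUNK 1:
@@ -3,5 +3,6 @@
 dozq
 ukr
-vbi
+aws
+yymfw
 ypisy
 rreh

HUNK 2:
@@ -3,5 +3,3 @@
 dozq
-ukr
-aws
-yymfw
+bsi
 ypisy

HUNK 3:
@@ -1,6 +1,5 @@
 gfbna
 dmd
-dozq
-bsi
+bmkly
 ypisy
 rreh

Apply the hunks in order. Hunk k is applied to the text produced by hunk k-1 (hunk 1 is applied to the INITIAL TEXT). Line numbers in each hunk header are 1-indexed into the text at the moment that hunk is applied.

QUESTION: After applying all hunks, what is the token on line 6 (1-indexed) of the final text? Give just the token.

Hunk 1: at line 3 remove [vbi] add [aws,yymfw] -> 9 lines: gfbna dmd dozq ukr aws yymfw ypisy rreh oxdz
Hunk 2: at line 3 remove [ukr,aws,yymfw] add [bsi] -> 7 lines: gfbna dmd dozq bsi ypisy rreh oxdz
Hunk 3: at line 1 remove [dozq,bsi] add [bmkly] -> 6 lines: gfbna dmd bmkly ypisy rreh oxdz
Final line 6: oxdz

Answer: oxdz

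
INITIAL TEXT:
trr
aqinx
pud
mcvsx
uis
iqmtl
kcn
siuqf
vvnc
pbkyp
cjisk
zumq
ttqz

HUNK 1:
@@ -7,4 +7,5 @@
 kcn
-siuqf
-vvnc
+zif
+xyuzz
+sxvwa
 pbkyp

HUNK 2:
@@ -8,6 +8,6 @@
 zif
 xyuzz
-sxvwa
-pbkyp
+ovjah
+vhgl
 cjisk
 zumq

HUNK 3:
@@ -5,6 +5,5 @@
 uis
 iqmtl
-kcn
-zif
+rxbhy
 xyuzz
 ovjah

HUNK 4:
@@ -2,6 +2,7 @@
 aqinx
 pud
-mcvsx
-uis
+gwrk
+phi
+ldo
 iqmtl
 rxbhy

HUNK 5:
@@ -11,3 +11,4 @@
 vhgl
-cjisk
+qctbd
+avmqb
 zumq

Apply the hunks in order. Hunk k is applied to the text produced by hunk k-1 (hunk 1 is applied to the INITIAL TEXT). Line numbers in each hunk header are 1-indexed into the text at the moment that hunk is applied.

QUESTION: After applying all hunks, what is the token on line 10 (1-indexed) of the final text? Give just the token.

Answer: ovjah

Derivation:
Hunk 1: at line 7 remove [siuqf,vvnc] add [zif,xyuzz,sxvwa] -> 14 lines: trr aqinx pud mcvsx uis iqmtl kcn zif xyuzz sxvwa pbkyp cjisk zumq ttqz
Hunk 2: at line 8 remove [sxvwa,pbkyp] add [ovjah,vhgl] -> 14 lines: trr aqinx pud mcvsx uis iqmtl kcn zif xyuzz ovjah vhgl cjisk zumq ttqz
Hunk 3: at line 5 remove [kcn,zif] add [rxbhy] -> 13 lines: trr aqinx pud mcvsx uis iqmtl rxbhy xyuzz ovjah vhgl cjisk zumq ttqz
Hunk 4: at line 2 remove [mcvsx,uis] add [gwrk,phi,ldo] -> 14 lines: trr aqinx pud gwrk phi ldo iqmtl rxbhy xyuzz ovjah vhgl cjisk zumq ttqz
Hunk 5: at line 11 remove [cjisk] add [qctbd,avmqb] -> 15 lines: trr aqinx pud gwrk phi ldo iqmtl rxbhy xyuzz ovjah vhgl qctbd avmqb zumq ttqz
Final line 10: ovjah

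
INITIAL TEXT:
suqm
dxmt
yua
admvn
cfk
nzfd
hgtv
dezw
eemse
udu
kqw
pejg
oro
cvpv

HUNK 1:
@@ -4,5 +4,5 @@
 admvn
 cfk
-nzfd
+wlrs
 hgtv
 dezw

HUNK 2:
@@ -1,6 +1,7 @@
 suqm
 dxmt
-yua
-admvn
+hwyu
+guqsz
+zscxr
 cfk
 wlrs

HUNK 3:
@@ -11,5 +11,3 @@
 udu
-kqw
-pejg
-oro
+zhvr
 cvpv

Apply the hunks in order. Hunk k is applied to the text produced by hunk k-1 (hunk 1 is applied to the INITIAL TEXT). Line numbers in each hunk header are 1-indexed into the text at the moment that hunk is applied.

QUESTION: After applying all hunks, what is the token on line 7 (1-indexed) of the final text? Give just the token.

Hunk 1: at line 4 remove [nzfd] add [wlrs] -> 14 lines: suqm dxmt yua admvn cfk wlrs hgtv dezw eemse udu kqw pejg oro cvpv
Hunk 2: at line 1 remove [yua,admvn] add [hwyu,guqsz,zscxr] -> 15 lines: suqm dxmt hwyu guqsz zscxr cfk wlrs hgtv dezw eemse udu kqw pejg oro cvpv
Hunk 3: at line 11 remove [kqw,pejg,oro] add [zhvr] -> 13 lines: suqm dxmt hwyu guqsz zscxr cfk wlrs hgtv dezw eemse udu zhvr cvpv
Final line 7: wlrs

Answer: wlrs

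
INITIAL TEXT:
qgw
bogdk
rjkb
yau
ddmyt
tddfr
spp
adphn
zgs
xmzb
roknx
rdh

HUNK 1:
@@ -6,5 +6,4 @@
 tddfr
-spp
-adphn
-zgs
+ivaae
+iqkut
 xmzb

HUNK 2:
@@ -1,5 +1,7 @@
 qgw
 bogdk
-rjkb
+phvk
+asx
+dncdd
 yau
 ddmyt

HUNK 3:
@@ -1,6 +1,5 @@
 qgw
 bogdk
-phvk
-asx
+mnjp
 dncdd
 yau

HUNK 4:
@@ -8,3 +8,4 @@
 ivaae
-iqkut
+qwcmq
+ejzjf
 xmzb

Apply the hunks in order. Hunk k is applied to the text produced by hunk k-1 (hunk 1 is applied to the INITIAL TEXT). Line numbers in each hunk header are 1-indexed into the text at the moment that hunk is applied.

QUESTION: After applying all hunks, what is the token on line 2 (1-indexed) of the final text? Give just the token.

Answer: bogdk

Derivation:
Hunk 1: at line 6 remove [spp,adphn,zgs] add [ivaae,iqkut] -> 11 lines: qgw bogdk rjkb yau ddmyt tddfr ivaae iqkut xmzb roknx rdh
Hunk 2: at line 1 remove [rjkb] add [phvk,asx,dncdd] -> 13 lines: qgw bogdk phvk asx dncdd yau ddmyt tddfr ivaae iqkut xmzb roknx rdh
Hunk 3: at line 1 remove [phvk,asx] add [mnjp] -> 12 lines: qgw bogdk mnjp dncdd yau ddmyt tddfr ivaae iqkut xmzb roknx rdh
Hunk 4: at line 8 remove [iqkut] add [qwcmq,ejzjf] -> 13 lines: qgw bogdk mnjp dncdd yau ddmyt tddfr ivaae qwcmq ejzjf xmzb roknx rdh
Final line 2: bogdk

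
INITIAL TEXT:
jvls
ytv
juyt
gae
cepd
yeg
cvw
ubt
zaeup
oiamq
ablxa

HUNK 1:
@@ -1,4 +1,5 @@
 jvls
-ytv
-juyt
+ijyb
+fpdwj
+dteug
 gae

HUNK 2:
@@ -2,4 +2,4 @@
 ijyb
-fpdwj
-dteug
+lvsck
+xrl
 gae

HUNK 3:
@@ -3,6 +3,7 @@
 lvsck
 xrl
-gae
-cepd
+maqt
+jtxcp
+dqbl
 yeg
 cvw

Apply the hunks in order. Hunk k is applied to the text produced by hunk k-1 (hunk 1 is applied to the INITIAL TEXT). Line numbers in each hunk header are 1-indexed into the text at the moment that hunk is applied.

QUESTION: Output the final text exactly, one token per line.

Answer: jvls
ijyb
lvsck
xrl
maqt
jtxcp
dqbl
yeg
cvw
ubt
zaeup
oiamq
ablxa

Derivation:
Hunk 1: at line 1 remove [ytv,juyt] add [ijyb,fpdwj,dteug] -> 12 lines: jvls ijyb fpdwj dteug gae cepd yeg cvw ubt zaeup oiamq ablxa
Hunk 2: at line 2 remove [fpdwj,dteug] add [lvsck,xrl] -> 12 lines: jvls ijyb lvsck xrl gae cepd yeg cvw ubt zaeup oiamq ablxa
Hunk 3: at line 3 remove [gae,cepd] add [maqt,jtxcp,dqbl] -> 13 lines: jvls ijyb lvsck xrl maqt jtxcp dqbl yeg cvw ubt zaeup oiamq ablxa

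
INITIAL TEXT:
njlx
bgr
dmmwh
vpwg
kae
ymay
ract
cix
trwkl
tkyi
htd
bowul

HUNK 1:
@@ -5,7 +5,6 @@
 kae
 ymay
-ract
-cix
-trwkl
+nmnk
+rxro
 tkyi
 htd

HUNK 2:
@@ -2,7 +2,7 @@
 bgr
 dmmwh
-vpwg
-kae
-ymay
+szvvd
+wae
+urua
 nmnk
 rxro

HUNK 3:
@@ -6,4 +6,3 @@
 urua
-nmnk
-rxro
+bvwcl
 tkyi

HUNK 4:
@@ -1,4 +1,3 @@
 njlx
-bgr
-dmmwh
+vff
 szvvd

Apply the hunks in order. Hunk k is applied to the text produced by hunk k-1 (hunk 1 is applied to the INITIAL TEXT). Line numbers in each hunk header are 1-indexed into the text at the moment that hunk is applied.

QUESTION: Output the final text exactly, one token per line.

Hunk 1: at line 5 remove [ract,cix,trwkl] add [nmnk,rxro] -> 11 lines: njlx bgr dmmwh vpwg kae ymay nmnk rxro tkyi htd bowul
Hunk 2: at line 2 remove [vpwg,kae,ymay] add [szvvd,wae,urua] -> 11 lines: njlx bgr dmmwh szvvd wae urua nmnk rxro tkyi htd bowul
Hunk 3: at line 6 remove [nmnk,rxro] add [bvwcl] -> 10 lines: njlx bgr dmmwh szvvd wae urua bvwcl tkyi htd bowul
Hunk 4: at line 1 remove [bgr,dmmwh] add [vff] -> 9 lines: njlx vff szvvd wae urua bvwcl tkyi htd bowul

Answer: njlx
vff
szvvd
wae
urua
bvwcl
tkyi
htd
bowul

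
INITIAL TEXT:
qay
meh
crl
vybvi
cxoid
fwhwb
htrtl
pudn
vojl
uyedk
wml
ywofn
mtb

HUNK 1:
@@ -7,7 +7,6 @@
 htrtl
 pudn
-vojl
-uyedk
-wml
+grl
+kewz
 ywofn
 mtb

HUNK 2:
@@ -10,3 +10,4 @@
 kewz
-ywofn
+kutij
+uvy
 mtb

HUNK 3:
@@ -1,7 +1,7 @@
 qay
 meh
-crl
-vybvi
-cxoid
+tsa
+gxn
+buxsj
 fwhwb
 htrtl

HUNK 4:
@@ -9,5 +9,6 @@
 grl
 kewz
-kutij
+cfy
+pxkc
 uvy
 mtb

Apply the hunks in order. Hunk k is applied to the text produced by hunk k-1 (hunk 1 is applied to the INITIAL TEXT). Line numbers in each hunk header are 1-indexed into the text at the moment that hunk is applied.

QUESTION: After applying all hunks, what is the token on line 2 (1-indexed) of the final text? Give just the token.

Answer: meh

Derivation:
Hunk 1: at line 7 remove [vojl,uyedk,wml] add [grl,kewz] -> 12 lines: qay meh crl vybvi cxoid fwhwb htrtl pudn grl kewz ywofn mtb
Hunk 2: at line 10 remove [ywofn] add [kutij,uvy] -> 13 lines: qay meh crl vybvi cxoid fwhwb htrtl pudn grl kewz kutij uvy mtb
Hunk 3: at line 1 remove [crl,vybvi,cxoid] add [tsa,gxn,buxsj] -> 13 lines: qay meh tsa gxn buxsj fwhwb htrtl pudn grl kewz kutij uvy mtb
Hunk 4: at line 9 remove [kutij] add [cfy,pxkc] -> 14 lines: qay meh tsa gxn buxsj fwhwb htrtl pudn grl kewz cfy pxkc uvy mtb
Final line 2: meh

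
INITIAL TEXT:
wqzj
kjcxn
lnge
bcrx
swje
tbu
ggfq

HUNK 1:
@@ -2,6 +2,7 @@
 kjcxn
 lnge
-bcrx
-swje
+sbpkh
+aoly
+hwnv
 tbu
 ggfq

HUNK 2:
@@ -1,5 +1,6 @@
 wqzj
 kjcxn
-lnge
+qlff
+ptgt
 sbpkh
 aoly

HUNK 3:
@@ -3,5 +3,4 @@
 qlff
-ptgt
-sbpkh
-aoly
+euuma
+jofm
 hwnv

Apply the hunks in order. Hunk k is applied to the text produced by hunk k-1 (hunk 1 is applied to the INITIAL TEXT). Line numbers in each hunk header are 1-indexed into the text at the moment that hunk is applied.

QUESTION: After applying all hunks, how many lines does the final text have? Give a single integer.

Hunk 1: at line 2 remove [bcrx,swje] add [sbpkh,aoly,hwnv] -> 8 lines: wqzj kjcxn lnge sbpkh aoly hwnv tbu ggfq
Hunk 2: at line 1 remove [lnge] add [qlff,ptgt] -> 9 lines: wqzj kjcxn qlff ptgt sbpkh aoly hwnv tbu ggfq
Hunk 3: at line 3 remove [ptgt,sbpkh,aoly] add [euuma,jofm] -> 8 lines: wqzj kjcxn qlff euuma jofm hwnv tbu ggfq
Final line count: 8

Answer: 8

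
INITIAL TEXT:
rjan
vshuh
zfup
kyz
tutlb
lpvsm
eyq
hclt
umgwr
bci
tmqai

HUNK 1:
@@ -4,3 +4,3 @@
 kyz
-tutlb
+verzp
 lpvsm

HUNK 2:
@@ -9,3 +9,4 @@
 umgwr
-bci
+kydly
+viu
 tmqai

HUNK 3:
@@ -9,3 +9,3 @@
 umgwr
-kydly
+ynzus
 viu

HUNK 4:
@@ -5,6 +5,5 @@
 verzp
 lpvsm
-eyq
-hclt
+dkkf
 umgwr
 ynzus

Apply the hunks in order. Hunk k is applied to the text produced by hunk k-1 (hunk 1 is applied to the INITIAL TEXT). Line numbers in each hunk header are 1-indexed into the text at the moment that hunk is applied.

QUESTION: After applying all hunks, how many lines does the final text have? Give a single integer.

Hunk 1: at line 4 remove [tutlb] add [verzp] -> 11 lines: rjan vshuh zfup kyz verzp lpvsm eyq hclt umgwr bci tmqai
Hunk 2: at line 9 remove [bci] add [kydly,viu] -> 12 lines: rjan vshuh zfup kyz verzp lpvsm eyq hclt umgwr kydly viu tmqai
Hunk 3: at line 9 remove [kydly] add [ynzus] -> 12 lines: rjan vshuh zfup kyz verzp lpvsm eyq hclt umgwr ynzus viu tmqai
Hunk 4: at line 5 remove [eyq,hclt] add [dkkf] -> 11 lines: rjan vshuh zfup kyz verzp lpvsm dkkf umgwr ynzus viu tmqai
Final line count: 11

Answer: 11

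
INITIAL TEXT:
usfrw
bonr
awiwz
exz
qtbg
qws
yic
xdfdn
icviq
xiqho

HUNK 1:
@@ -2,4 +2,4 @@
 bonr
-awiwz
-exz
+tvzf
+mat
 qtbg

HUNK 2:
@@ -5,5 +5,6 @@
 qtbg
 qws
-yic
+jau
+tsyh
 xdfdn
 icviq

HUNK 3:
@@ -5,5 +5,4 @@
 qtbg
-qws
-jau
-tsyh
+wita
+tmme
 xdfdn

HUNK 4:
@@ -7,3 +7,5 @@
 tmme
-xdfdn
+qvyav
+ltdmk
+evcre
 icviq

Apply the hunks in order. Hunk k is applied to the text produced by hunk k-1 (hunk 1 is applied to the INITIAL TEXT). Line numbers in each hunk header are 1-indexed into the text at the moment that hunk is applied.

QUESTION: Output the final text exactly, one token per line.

Answer: usfrw
bonr
tvzf
mat
qtbg
wita
tmme
qvyav
ltdmk
evcre
icviq
xiqho

Derivation:
Hunk 1: at line 2 remove [awiwz,exz] add [tvzf,mat] -> 10 lines: usfrw bonr tvzf mat qtbg qws yic xdfdn icviq xiqho
Hunk 2: at line 5 remove [yic] add [jau,tsyh] -> 11 lines: usfrw bonr tvzf mat qtbg qws jau tsyh xdfdn icviq xiqho
Hunk 3: at line 5 remove [qws,jau,tsyh] add [wita,tmme] -> 10 lines: usfrw bonr tvzf mat qtbg wita tmme xdfdn icviq xiqho
Hunk 4: at line 7 remove [xdfdn] add [qvyav,ltdmk,evcre] -> 12 lines: usfrw bonr tvzf mat qtbg wita tmme qvyav ltdmk evcre icviq xiqho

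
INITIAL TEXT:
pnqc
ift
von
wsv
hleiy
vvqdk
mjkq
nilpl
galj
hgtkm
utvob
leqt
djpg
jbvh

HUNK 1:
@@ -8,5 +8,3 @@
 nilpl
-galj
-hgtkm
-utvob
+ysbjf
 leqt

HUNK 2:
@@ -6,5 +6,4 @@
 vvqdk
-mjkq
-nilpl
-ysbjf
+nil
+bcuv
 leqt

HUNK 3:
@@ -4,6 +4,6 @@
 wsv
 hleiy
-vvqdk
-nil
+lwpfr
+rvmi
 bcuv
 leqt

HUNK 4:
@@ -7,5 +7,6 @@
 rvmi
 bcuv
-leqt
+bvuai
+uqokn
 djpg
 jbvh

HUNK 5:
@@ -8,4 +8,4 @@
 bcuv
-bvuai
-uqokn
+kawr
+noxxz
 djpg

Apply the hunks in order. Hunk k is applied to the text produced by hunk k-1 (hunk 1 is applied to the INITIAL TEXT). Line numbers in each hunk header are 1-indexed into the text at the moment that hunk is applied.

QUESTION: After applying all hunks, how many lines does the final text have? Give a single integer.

Answer: 12

Derivation:
Hunk 1: at line 8 remove [galj,hgtkm,utvob] add [ysbjf] -> 12 lines: pnqc ift von wsv hleiy vvqdk mjkq nilpl ysbjf leqt djpg jbvh
Hunk 2: at line 6 remove [mjkq,nilpl,ysbjf] add [nil,bcuv] -> 11 lines: pnqc ift von wsv hleiy vvqdk nil bcuv leqt djpg jbvh
Hunk 3: at line 4 remove [vvqdk,nil] add [lwpfr,rvmi] -> 11 lines: pnqc ift von wsv hleiy lwpfr rvmi bcuv leqt djpg jbvh
Hunk 4: at line 7 remove [leqt] add [bvuai,uqokn] -> 12 lines: pnqc ift von wsv hleiy lwpfr rvmi bcuv bvuai uqokn djpg jbvh
Hunk 5: at line 8 remove [bvuai,uqokn] add [kawr,noxxz] -> 12 lines: pnqc ift von wsv hleiy lwpfr rvmi bcuv kawr noxxz djpg jbvh
Final line count: 12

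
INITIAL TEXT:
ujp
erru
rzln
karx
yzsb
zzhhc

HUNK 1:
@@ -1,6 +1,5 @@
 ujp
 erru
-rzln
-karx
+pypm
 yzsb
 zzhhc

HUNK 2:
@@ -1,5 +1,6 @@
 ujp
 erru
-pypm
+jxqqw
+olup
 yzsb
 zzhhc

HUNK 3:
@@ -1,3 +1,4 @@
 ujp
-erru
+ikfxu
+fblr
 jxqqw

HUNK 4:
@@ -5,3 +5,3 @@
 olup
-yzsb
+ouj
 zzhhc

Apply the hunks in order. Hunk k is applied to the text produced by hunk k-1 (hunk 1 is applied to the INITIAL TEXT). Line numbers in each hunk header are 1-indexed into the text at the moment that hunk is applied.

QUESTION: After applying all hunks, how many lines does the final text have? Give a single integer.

Hunk 1: at line 1 remove [rzln,karx] add [pypm] -> 5 lines: ujp erru pypm yzsb zzhhc
Hunk 2: at line 1 remove [pypm] add [jxqqw,olup] -> 6 lines: ujp erru jxqqw olup yzsb zzhhc
Hunk 3: at line 1 remove [erru] add [ikfxu,fblr] -> 7 lines: ujp ikfxu fblr jxqqw olup yzsb zzhhc
Hunk 4: at line 5 remove [yzsb] add [ouj] -> 7 lines: ujp ikfxu fblr jxqqw olup ouj zzhhc
Final line count: 7

Answer: 7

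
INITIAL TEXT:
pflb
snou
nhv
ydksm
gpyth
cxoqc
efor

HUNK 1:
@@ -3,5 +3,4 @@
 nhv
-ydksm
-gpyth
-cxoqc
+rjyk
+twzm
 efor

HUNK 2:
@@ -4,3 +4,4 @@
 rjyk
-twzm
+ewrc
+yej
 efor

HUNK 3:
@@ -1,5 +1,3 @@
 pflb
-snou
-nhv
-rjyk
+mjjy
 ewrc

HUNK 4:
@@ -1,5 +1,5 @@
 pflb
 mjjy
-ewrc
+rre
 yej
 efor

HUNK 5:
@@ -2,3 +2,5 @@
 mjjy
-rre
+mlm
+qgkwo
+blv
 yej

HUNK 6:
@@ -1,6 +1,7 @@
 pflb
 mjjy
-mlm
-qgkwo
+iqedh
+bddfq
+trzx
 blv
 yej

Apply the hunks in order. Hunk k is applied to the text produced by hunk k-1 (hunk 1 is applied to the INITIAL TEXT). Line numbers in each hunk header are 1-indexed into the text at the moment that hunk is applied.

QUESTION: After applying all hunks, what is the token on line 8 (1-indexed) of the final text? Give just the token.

Answer: efor

Derivation:
Hunk 1: at line 3 remove [ydksm,gpyth,cxoqc] add [rjyk,twzm] -> 6 lines: pflb snou nhv rjyk twzm efor
Hunk 2: at line 4 remove [twzm] add [ewrc,yej] -> 7 lines: pflb snou nhv rjyk ewrc yej efor
Hunk 3: at line 1 remove [snou,nhv,rjyk] add [mjjy] -> 5 lines: pflb mjjy ewrc yej efor
Hunk 4: at line 1 remove [ewrc] add [rre] -> 5 lines: pflb mjjy rre yej efor
Hunk 5: at line 2 remove [rre] add [mlm,qgkwo,blv] -> 7 lines: pflb mjjy mlm qgkwo blv yej efor
Hunk 6: at line 1 remove [mlm,qgkwo] add [iqedh,bddfq,trzx] -> 8 lines: pflb mjjy iqedh bddfq trzx blv yej efor
Final line 8: efor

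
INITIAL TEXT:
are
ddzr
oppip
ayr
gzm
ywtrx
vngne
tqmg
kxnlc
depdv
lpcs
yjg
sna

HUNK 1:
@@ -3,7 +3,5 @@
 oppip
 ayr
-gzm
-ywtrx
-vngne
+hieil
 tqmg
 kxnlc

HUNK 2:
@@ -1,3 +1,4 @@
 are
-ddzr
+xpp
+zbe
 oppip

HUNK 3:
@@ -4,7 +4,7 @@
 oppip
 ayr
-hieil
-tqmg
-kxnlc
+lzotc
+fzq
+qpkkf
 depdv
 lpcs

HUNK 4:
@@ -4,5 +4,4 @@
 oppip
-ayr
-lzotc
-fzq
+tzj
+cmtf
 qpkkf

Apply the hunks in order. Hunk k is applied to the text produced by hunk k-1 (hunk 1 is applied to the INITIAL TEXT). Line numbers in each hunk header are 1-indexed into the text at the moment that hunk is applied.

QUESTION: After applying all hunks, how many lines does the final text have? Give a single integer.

Answer: 11

Derivation:
Hunk 1: at line 3 remove [gzm,ywtrx,vngne] add [hieil] -> 11 lines: are ddzr oppip ayr hieil tqmg kxnlc depdv lpcs yjg sna
Hunk 2: at line 1 remove [ddzr] add [xpp,zbe] -> 12 lines: are xpp zbe oppip ayr hieil tqmg kxnlc depdv lpcs yjg sna
Hunk 3: at line 4 remove [hieil,tqmg,kxnlc] add [lzotc,fzq,qpkkf] -> 12 lines: are xpp zbe oppip ayr lzotc fzq qpkkf depdv lpcs yjg sna
Hunk 4: at line 4 remove [ayr,lzotc,fzq] add [tzj,cmtf] -> 11 lines: are xpp zbe oppip tzj cmtf qpkkf depdv lpcs yjg sna
Final line count: 11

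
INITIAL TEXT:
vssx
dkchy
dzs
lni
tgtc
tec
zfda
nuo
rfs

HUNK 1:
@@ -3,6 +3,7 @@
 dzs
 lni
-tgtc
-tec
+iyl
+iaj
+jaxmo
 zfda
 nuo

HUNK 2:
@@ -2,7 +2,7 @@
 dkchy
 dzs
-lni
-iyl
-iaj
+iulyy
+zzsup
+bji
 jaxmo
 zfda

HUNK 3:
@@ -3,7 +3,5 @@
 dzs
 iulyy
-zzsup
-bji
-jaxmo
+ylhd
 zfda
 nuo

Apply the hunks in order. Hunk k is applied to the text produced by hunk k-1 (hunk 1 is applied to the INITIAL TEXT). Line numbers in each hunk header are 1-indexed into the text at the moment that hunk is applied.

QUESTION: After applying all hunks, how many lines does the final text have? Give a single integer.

Hunk 1: at line 3 remove [tgtc,tec] add [iyl,iaj,jaxmo] -> 10 lines: vssx dkchy dzs lni iyl iaj jaxmo zfda nuo rfs
Hunk 2: at line 2 remove [lni,iyl,iaj] add [iulyy,zzsup,bji] -> 10 lines: vssx dkchy dzs iulyy zzsup bji jaxmo zfda nuo rfs
Hunk 3: at line 3 remove [zzsup,bji,jaxmo] add [ylhd] -> 8 lines: vssx dkchy dzs iulyy ylhd zfda nuo rfs
Final line count: 8

Answer: 8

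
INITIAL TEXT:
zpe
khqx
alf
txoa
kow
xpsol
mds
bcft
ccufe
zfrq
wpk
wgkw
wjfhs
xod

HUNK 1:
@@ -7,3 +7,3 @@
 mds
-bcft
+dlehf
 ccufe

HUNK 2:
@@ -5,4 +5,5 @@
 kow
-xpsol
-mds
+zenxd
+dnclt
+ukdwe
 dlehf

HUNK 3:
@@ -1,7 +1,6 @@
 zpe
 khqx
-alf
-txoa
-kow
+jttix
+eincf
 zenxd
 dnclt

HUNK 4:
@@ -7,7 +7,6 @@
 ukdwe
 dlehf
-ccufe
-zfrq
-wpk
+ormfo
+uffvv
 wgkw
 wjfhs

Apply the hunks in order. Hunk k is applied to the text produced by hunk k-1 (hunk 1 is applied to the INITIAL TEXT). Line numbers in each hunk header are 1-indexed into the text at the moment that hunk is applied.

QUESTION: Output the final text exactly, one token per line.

Answer: zpe
khqx
jttix
eincf
zenxd
dnclt
ukdwe
dlehf
ormfo
uffvv
wgkw
wjfhs
xod

Derivation:
Hunk 1: at line 7 remove [bcft] add [dlehf] -> 14 lines: zpe khqx alf txoa kow xpsol mds dlehf ccufe zfrq wpk wgkw wjfhs xod
Hunk 2: at line 5 remove [xpsol,mds] add [zenxd,dnclt,ukdwe] -> 15 lines: zpe khqx alf txoa kow zenxd dnclt ukdwe dlehf ccufe zfrq wpk wgkw wjfhs xod
Hunk 3: at line 1 remove [alf,txoa,kow] add [jttix,eincf] -> 14 lines: zpe khqx jttix eincf zenxd dnclt ukdwe dlehf ccufe zfrq wpk wgkw wjfhs xod
Hunk 4: at line 7 remove [ccufe,zfrq,wpk] add [ormfo,uffvv] -> 13 lines: zpe khqx jttix eincf zenxd dnclt ukdwe dlehf ormfo uffvv wgkw wjfhs xod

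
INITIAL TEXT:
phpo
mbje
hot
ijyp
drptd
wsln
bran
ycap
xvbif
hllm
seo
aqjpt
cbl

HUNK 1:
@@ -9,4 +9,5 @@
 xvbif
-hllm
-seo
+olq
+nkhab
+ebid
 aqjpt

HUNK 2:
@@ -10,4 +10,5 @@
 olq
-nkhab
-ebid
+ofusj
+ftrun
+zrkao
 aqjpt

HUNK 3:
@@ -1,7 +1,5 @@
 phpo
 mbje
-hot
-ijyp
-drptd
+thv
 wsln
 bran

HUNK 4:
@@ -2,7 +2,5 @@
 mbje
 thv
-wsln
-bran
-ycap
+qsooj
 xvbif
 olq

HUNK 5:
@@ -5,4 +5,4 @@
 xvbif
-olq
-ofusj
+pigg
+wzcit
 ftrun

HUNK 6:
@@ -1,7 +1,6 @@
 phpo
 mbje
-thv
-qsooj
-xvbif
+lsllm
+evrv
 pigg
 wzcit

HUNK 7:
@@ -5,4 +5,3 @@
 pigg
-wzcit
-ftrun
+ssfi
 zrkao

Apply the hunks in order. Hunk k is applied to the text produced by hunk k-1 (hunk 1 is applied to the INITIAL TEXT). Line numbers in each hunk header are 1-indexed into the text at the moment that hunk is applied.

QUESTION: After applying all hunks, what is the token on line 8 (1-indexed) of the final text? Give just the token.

Answer: aqjpt

Derivation:
Hunk 1: at line 9 remove [hllm,seo] add [olq,nkhab,ebid] -> 14 lines: phpo mbje hot ijyp drptd wsln bran ycap xvbif olq nkhab ebid aqjpt cbl
Hunk 2: at line 10 remove [nkhab,ebid] add [ofusj,ftrun,zrkao] -> 15 lines: phpo mbje hot ijyp drptd wsln bran ycap xvbif olq ofusj ftrun zrkao aqjpt cbl
Hunk 3: at line 1 remove [hot,ijyp,drptd] add [thv] -> 13 lines: phpo mbje thv wsln bran ycap xvbif olq ofusj ftrun zrkao aqjpt cbl
Hunk 4: at line 2 remove [wsln,bran,ycap] add [qsooj] -> 11 lines: phpo mbje thv qsooj xvbif olq ofusj ftrun zrkao aqjpt cbl
Hunk 5: at line 5 remove [olq,ofusj] add [pigg,wzcit] -> 11 lines: phpo mbje thv qsooj xvbif pigg wzcit ftrun zrkao aqjpt cbl
Hunk 6: at line 1 remove [thv,qsooj,xvbif] add [lsllm,evrv] -> 10 lines: phpo mbje lsllm evrv pigg wzcit ftrun zrkao aqjpt cbl
Hunk 7: at line 5 remove [wzcit,ftrun] add [ssfi] -> 9 lines: phpo mbje lsllm evrv pigg ssfi zrkao aqjpt cbl
Final line 8: aqjpt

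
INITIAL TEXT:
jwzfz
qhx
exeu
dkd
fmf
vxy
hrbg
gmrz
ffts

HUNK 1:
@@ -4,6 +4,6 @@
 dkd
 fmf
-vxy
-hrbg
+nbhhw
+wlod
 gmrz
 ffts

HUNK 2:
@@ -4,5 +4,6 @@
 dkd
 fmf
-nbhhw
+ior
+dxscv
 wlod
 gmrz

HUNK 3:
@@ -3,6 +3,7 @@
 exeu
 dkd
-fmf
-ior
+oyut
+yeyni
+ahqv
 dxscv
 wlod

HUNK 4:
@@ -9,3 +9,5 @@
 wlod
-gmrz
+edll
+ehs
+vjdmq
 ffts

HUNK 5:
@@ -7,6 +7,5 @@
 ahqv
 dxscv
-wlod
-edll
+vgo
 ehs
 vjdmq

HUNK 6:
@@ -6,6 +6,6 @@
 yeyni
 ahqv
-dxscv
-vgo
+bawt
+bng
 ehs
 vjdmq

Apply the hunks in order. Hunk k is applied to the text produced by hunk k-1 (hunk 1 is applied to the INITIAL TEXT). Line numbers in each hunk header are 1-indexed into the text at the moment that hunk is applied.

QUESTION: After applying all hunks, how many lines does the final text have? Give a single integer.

Answer: 12

Derivation:
Hunk 1: at line 4 remove [vxy,hrbg] add [nbhhw,wlod] -> 9 lines: jwzfz qhx exeu dkd fmf nbhhw wlod gmrz ffts
Hunk 2: at line 4 remove [nbhhw] add [ior,dxscv] -> 10 lines: jwzfz qhx exeu dkd fmf ior dxscv wlod gmrz ffts
Hunk 3: at line 3 remove [fmf,ior] add [oyut,yeyni,ahqv] -> 11 lines: jwzfz qhx exeu dkd oyut yeyni ahqv dxscv wlod gmrz ffts
Hunk 4: at line 9 remove [gmrz] add [edll,ehs,vjdmq] -> 13 lines: jwzfz qhx exeu dkd oyut yeyni ahqv dxscv wlod edll ehs vjdmq ffts
Hunk 5: at line 7 remove [wlod,edll] add [vgo] -> 12 lines: jwzfz qhx exeu dkd oyut yeyni ahqv dxscv vgo ehs vjdmq ffts
Hunk 6: at line 6 remove [dxscv,vgo] add [bawt,bng] -> 12 lines: jwzfz qhx exeu dkd oyut yeyni ahqv bawt bng ehs vjdmq ffts
Final line count: 12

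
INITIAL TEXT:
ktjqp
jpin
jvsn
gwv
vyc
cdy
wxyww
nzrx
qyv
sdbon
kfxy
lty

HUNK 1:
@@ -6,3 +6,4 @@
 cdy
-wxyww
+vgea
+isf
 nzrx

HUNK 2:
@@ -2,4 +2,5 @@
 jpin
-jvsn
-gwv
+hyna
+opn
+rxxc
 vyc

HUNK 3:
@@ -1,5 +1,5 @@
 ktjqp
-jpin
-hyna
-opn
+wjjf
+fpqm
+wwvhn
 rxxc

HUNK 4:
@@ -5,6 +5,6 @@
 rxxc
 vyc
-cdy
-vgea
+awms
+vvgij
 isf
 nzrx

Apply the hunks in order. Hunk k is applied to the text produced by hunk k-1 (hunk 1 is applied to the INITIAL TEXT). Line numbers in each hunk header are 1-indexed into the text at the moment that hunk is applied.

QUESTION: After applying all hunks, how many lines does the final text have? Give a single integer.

Hunk 1: at line 6 remove [wxyww] add [vgea,isf] -> 13 lines: ktjqp jpin jvsn gwv vyc cdy vgea isf nzrx qyv sdbon kfxy lty
Hunk 2: at line 2 remove [jvsn,gwv] add [hyna,opn,rxxc] -> 14 lines: ktjqp jpin hyna opn rxxc vyc cdy vgea isf nzrx qyv sdbon kfxy lty
Hunk 3: at line 1 remove [jpin,hyna,opn] add [wjjf,fpqm,wwvhn] -> 14 lines: ktjqp wjjf fpqm wwvhn rxxc vyc cdy vgea isf nzrx qyv sdbon kfxy lty
Hunk 4: at line 5 remove [cdy,vgea] add [awms,vvgij] -> 14 lines: ktjqp wjjf fpqm wwvhn rxxc vyc awms vvgij isf nzrx qyv sdbon kfxy lty
Final line count: 14

Answer: 14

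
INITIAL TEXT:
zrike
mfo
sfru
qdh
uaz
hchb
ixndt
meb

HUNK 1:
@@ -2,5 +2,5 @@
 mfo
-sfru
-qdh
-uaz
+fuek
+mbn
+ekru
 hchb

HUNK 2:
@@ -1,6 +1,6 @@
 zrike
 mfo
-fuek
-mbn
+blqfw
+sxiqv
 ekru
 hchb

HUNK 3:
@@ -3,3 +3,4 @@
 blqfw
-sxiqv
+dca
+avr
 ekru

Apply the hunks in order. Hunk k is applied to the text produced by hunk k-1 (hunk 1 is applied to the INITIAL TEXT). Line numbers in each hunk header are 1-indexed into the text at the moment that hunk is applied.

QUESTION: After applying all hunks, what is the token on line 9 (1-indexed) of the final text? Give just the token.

Answer: meb

Derivation:
Hunk 1: at line 2 remove [sfru,qdh,uaz] add [fuek,mbn,ekru] -> 8 lines: zrike mfo fuek mbn ekru hchb ixndt meb
Hunk 2: at line 1 remove [fuek,mbn] add [blqfw,sxiqv] -> 8 lines: zrike mfo blqfw sxiqv ekru hchb ixndt meb
Hunk 3: at line 3 remove [sxiqv] add [dca,avr] -> 9 lines: zrike mfo blqfw dca avr ekru hchb ixndt meb
Final line 9: meb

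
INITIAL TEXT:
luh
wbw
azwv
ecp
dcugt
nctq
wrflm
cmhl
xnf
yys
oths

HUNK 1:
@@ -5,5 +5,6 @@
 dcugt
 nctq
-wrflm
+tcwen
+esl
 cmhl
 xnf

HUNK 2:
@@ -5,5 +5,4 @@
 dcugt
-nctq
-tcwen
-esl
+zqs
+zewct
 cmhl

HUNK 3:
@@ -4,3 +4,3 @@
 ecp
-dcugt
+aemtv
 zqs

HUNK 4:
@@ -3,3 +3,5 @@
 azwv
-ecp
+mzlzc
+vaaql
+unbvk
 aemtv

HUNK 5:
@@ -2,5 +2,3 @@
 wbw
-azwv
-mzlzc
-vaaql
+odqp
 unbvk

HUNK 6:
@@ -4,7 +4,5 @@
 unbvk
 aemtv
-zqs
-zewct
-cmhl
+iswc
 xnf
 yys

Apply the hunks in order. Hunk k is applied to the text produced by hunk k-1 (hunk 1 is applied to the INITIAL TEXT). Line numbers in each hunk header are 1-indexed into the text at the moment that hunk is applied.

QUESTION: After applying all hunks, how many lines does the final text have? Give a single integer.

Answer: 9

Derivation:
Hunk 1: at line 5 remove [wrflm] add [tcwen,esl] -> 12 lines: luh wbw azwv ecp dcugt nctq tcwen esl cmhl xnf yys oths
Hunk 2: at line 5 remove [nctq,tcwen,esl] add [zqs,zewct] -> 11 lines: luh wbw azwv ecp dcugt zqs zewct cmhl xnf yys oths
Hunk 3: at line 4 remove [dcugt] add [aemtv] -> 11 lines: luh wbw azwv ecp aemtv zqs zewct cmhl xnf yys oths
Hunk 4: at line 3 remove [ecp] add [mzlzc,vaaql,unbvk] -> 13 lines: luh wbw azwv mzlzc vaaql unbvk aemtv zqs zewct cmhl xnf yys oths
Hunk 5: at line 2 remove [azwv,mzlzc,vaaql] add [odqp] -> 11 lines: luh wbw odqp unbvk aemtv zqs zewct cmhl xnf yys oths
Hunk 6: at line 4 remove [zqs,zewct,cmhl] add [iswc] -> 9 lines: luh wbw odqp unbvk aemtv iswc xnf yys oths
Final line count: 9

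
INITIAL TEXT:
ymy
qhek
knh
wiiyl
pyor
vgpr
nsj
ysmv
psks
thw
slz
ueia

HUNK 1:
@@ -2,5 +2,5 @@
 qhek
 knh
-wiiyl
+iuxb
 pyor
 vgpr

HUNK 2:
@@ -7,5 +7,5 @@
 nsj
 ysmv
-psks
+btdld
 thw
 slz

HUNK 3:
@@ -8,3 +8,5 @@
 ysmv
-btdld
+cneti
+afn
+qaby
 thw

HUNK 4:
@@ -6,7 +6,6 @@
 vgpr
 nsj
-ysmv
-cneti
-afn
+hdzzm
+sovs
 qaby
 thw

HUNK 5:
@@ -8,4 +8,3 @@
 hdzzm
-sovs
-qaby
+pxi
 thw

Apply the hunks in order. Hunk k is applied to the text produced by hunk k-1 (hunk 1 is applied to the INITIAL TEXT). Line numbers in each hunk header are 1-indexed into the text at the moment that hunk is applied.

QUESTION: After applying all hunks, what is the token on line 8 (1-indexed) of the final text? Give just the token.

Answer: hdzzm

Derivation:
Hunk 1: at line 2 remove [wiiyl] add [iuxb] -> 12 lines: ymy qhek knh iuxb pyor vgpr nsj ysmv psks thw slz ueia
Hunk 2: at line 7 remove [psks] add [btdld] -> 12 lines: ymy qhek knh iuxb pyor vgpr nsj ysmv btdld thw slz ueia
Hunk 3: at line 8 remove [btdld] add [cneti,afn,qaby] -> 14 lines: ymy qhek knh iuxb pyor vgpr nsj ysmv cneti afn qaby thw slz ueia
Hunk 4: at line 6 remove [ysmv,cneti,afn] add [hdzzm,sovs] -> 13 lines: ymy qhek knh iuxb pyor vgpr nsj hdzzm sovs qaby thw slz ueia
Hunk 5: at line 8 remove [sovs,qaby] add [pxi] -> 12 lines: ymy qhek knh iuxb pyor vgpr nsj hdzzm pxi thw slz ueia
Final line 8: hdzzm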